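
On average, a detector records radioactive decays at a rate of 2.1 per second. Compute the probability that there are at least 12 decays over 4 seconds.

Over the interval, μ = 2.1 × 4 = 8.4 (4 seconds).
P(N ≥ 12) = 1 − P(N ≤ 11) = 1 − Σ_{j=0}^{11} e^(−μ) μ^j/j! ≈ 0.1429.

0.1429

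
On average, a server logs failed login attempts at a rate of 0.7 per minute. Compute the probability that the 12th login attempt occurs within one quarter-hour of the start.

0.3613

Over the interval, μ = 0.7 × 15 = 10.5 (a quarter-hour = 15 minutes).
The 12th arrival falls in the interval iff at least 12 events occur there: P(S_12 ≤ t) = P(N ≥ 12) = 1 − P(N ≤ 11) ≈ 0.3613.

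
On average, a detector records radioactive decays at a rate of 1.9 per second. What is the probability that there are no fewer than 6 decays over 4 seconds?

0.7693

Over the interval, μ = 1.9 × 4 = 7.6 (4 seconds).
P(N ≥ 6) = 1 − P(N ≤ 5) = 1 − Σ_{j=0}^{5} e^(−μ) μ^j/j! ≈ 0.7693.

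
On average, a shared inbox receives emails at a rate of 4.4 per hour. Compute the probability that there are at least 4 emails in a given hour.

With mean μ = 4.4 per hour,
P(N ≥ 4) = 1 − P(N ≤ 3) = 1 − Σ_{j=0}^{3} e^(−μ) μ^j/j! ≈ 0.6406.

0.6406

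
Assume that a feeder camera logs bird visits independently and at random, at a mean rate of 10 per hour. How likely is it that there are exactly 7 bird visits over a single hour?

With mean μ = 10 per hour,
P(N = 7) = e^(−μ) μ^7/7! = e^(−10) · 10^7/5040 ≈ 0.0901.

0.0901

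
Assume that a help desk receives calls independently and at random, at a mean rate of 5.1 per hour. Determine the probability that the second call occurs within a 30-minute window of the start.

Over the interval, μ = 5.1 × 0.5 = 2.55 (a 30-minute window = 0.5 hours).
The second arrival falls in the interval iff at least 2 events occur there: P(S_2 ≤ t) = P(N ≥ 2) = 1 − P(N ≤ 1) ≈ 0.7228.

0.7228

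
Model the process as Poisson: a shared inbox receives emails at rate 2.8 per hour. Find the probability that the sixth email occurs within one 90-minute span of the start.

0.2469

Over the interval, μ = 2.8 × 1.5 = 4.2 (a 90-minute span = 1.5 hours).
The sixth arrival falls in the interval iff at least 6 events occur there: P(S_6 ≤ t) = P(N ≥ 6) = 1 − P(N ≤ 5) ≈ 0.2469.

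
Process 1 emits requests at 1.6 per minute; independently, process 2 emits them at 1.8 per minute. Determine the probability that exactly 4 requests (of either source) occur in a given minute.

Independent Poisson processes superpose: combined rate λ = 1.6 + 1.8 = 3.4 per minute.
So μ = 3.4.
P(N = 4) = e^(−3.4) · 3.4^4/4! ≈ 0.1858.

0.1858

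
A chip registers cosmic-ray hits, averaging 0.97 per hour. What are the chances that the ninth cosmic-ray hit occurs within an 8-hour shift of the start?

Over the interval, μ = 0.97 × 8 = 7.76 (an 8-hour shift = 8 hours).
The ninth arrival falls in the interval iff at least 9 events occur there: P(S_9 ≤ t) = P(N ≥ 9) = 1 − P(N ≤ 8) ≈ 0.3740.

0.3740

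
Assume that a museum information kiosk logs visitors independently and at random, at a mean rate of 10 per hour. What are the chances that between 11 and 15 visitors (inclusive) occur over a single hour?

0.3682

With mean μ = 10 per hour,
P(11 ≤ N ≤ 15) = Σ_{j=11}^{15} e^(−10) · 10^j/j! ≈ 0.3682.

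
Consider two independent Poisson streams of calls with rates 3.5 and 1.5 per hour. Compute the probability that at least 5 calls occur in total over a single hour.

0.5595

Independent Poisson processes superpose: combined rate λ = 3.5 + 1.5 = 5 per hour.
So μ = 5.
P(N ≥ 5) = 1 − P(N ≤ 4) ≈ 0.5595.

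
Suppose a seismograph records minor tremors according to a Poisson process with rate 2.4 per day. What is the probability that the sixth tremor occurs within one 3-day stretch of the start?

0.7241

Over the interval, μ = 2.4 × 3 = 7.2 (a 3-day stretch = 3 days).
The sixth arrival falls in the interval iff at least 6 events occur there: P(S_6 ≤ t) = P(N ≥ 6) = 1 − P(N ≤ 5) ≈ 0.7241.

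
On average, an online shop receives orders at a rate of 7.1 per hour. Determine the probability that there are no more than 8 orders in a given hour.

With mean μ = 7.1 per hour,
P(N ≤ 8) = Σ_{j=0}^{8} e^(−μ) μ^j/j! ≈ 0.7160.

0.7160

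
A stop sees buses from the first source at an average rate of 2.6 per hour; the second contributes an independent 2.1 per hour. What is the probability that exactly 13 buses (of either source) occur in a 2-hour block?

0.0594

Independent Poisson processes superpose: combined rate λ = 2.6 + 2.1 = 4.7 per hour.
Over the interval, μ = 4.7 × 2 = 9.4 (a 2-hour block = 2 hours).
P(N = 13) = e^(−9.4) · 9.4^13/13! ≈ 0.0594.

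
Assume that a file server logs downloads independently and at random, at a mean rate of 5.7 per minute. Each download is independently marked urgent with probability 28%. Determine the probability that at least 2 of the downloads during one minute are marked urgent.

Thinning: the downloads that are marked urgent themselves form a Poisson process with rate 0.28 × 5.7 = 1.596 per minute.
So μ = 1.596.
P(N ≥ 2) = 1 − P(N ≤ 1) ≈ 0.4738.

0.4738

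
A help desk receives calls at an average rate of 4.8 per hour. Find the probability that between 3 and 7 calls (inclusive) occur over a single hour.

With mean μ = 4.8 per hour,
P(3 ≤ N ≤ 7) = Σ_{j=3}^{7} e^(−4.8) · 4.8^j/j! ≈ 0.7441.

0.7441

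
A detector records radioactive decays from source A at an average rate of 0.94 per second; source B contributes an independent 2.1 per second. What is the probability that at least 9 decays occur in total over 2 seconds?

Independent Poisson processes superpose: combined rate λ = 0.94 + 2.1 = 3.04 per second.
Over the interval, μ = 3.04 × 2 = 6.08 (2 seconds).
P(N ≥ 9) = 1 − P(N ≤ 8) ≈ 0.1611.

0.1611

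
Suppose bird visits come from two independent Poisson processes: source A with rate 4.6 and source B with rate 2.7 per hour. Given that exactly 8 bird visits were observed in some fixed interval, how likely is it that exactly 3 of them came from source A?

Given the total, each event is independently from source A with probability p = λ_A/(λ_A+λ_B) = 4.6/7.3 ≈ 0.6301.
So K ~ Binomial(8, 4.6/7.3): P(K = 3) = C(8,3) · (4.6/7.3)^3 · (2.7/7.3)^5 ≈ 0.0970.

0.0970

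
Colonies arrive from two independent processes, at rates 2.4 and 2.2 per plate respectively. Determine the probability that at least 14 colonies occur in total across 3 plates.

Independent Poisson processes superpose: combined rate λ = 2.4 + 2.2 = 4.6 per plate.
Over the interval, μ = 4.6 × 3 = 13.8 (3 plates).
P(N ≥ 14) = 1 − P(N ≤ 13) ≈ 0.5142.

0.5142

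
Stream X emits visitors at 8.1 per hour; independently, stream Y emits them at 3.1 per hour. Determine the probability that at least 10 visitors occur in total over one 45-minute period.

0.3341

Independent Poisson processes superpose: combined rate λ = 8.1 + 3.1 = 11.2 per hour.
Over the interval, μ = 11.2 × 0.75 = 8.4 (a 45-minute period = 0.75 hours).
P(N ≥ 10) = 1 − P(N ≤ 9) ≈ 0.3341.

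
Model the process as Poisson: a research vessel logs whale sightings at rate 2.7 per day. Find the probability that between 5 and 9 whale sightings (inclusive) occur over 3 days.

Over the interval, μ = 2.7 × 3 = 8.1 (3 days).
P(5 ≤ N ≤ 9) = Σ_{j=5}^{9} e^(−8.1) · 8.1^j/j! ≈ 0.6101.

0.6101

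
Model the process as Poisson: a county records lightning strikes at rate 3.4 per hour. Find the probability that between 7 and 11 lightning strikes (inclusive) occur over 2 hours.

Over the interval, μ = 3.4 × 2 = 6.8 (2 hours).
P(7 ≤ N ≤ 11) = Σ_{j=7}^{11} e^(−6.8) · 6.8^j/j! ≈ 0.4753.

0.4753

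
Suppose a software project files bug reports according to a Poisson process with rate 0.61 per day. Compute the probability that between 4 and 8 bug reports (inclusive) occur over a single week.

Over the interval, μ = 0.61 × 7 = 4.27 (a week = 7 days).
P(4 ≤ N ≤ 8) = Σ_{j=4}^{8} e^(−4.27) · 4.27^j/j! ≈ 0.5869.

0.5869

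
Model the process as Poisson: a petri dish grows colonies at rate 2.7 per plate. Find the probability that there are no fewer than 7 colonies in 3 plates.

0.6987

Over the interval, μ = 2.7 × 3 = 8.1 (3 plates).
P(N ≥ 7) = 1 − P(N ≤ 6) = 1 − Σ_{j=0}^{6} e^(−μ) μ^j/j! ≈ 0.6987.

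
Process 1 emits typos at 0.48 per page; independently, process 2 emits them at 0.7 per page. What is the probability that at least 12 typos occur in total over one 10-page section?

Independent Poisson processes superpose: combined rate λ = 0.48 + 0.7 = 1.18 per page.
Over the interval, μ = 1.18 × 10 = 11.8 (a 10-page section = 10 pages).
P(N ≥ 12) = 1 − P(N ≤ 11) ≈ 0.5153.

0.5153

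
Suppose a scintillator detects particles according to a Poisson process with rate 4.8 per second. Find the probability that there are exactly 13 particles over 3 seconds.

Over the interval, μ = 4.8 × 3 = 14.4 (3 seconds).
P(N = 13) = e^(−μ) μ^13/13! = e^(−14.4) · 14.4^13/6227020800 ≈ 0.1025.

0.1025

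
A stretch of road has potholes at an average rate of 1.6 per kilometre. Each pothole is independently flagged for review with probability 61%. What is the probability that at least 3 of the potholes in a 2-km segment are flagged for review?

0.3103

Thinning: the potholes that are flagged for review themselves form a Poisson process with rate 0.61 × 1.6 = 0.976 per kilometre.
Over the interval, μ = 0.976 × 2 = 1.952 (a 2-km segment = 2 kilometres).
P(N ≥ 3) = 1 − P(N ≤ 2) ≈ 0.3103.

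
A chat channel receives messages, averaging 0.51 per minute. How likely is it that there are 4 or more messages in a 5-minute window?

Over the interval, μ = 0.51 × 5 = 2.55 (a 5-minute window = 5 minutes).
P(N ≥ 4) = 1 − P(N ≤ 3) = 1 − Σ_{j=0}^{3} e^(−μ) μ^j/j! ≈ 0.2532.

0.2532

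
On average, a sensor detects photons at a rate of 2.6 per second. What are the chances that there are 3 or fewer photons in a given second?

0.7360

With mean μ = 2.6 per second,
P(N ≤ 3) = Σ_{j=0}^{3} e^(−μ) μ^j/j! ≈ 0.7360.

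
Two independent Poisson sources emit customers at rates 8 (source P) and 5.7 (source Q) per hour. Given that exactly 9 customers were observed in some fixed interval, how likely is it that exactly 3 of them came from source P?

0.0868

Given the total, each event is independently from source P with probability p = λ_P/(λ_P+λ_Q) = 8/13.7 ≈ 0.5839.
So K ~ Binomial(9, 8/13.7): P(K = 3) = C(9,3) · (8/13.7)^3 · (5.7/13.7)^6 ≈ 0.0868.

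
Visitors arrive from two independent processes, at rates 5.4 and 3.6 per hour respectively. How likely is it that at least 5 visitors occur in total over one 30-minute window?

Independent Poisson processes superpose: combined rate λ = 5.4 + 3.6 = 9 per hour.
Over the interval, μ = 9 × 0.5 = 4.5 (a 30-minute window = 0.5 hours).
P(N ≥ 5) = 1 − P(N ≤ 4) ≈ 0.4679.

0.4679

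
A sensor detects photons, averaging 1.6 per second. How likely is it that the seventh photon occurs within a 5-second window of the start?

0.6866

Over the interval, μ = 1.6 × 5 = 8 (a 5-second window = 5 seconds).
The seventh arrival falls in the interval iff at least 7 events occur there: P(S_7 ≤ t) = P(N ≥ 7) = 1 − P(N ≤ 6) ≈ 0.6866.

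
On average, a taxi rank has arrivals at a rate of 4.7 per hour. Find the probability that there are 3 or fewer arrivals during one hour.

0.3097

With mean μ = 4.7 per hour,
P(N ≤ 3) = Σ_{j=0}^{3} e^(−μ) μ^j/j! ≈ 0.3097.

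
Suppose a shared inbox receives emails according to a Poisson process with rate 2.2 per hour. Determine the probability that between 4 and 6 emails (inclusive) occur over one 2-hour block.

Over the interval, μ = 2.2 × 2 = 4.4 (a 2-hour block = 2 hours).
P(4 ≤ N ≤ 6) = Σ_{j=4}^{6} e^(−4.4) · 4.4^j/j! ≈ 0.4842.

0.4842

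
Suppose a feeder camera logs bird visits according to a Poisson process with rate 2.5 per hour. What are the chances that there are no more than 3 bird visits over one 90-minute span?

Over the interval, μ = 2.5 × 1.5 = 3.75 (a 90-minute span = 1.5 hours).
P(N ≤ 3) = Σ_{j=0}^{3} e^(−μ) μ^j/j! ≈ 0.4838.

0.4838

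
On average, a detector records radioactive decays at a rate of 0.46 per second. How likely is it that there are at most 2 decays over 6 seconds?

0.4790

Over the interval, μ = 0.46 × 6 = 2.76 (6 seconds).
P(N ≤ 2) = Σ_{j=0}^{2} e^(−μ) μ^j/j! ≈ 0.4790.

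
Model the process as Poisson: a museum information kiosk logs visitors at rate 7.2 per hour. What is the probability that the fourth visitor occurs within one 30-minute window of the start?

0.4848

Over the interval, μ = 7.2 × 0.5 = 3.6 (a 30-minute window = 0.5 hours).
The fourth arrival falls in the interval iff at least 4 events occur there: P(S_4 ≤ t) = P(N ≥ 4) = 1 − P(N ≤ 3) ≈ 0.4848.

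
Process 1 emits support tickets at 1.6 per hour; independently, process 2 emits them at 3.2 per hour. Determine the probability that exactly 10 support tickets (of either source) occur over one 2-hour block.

0.1241

Independent Poisson processes superpose: combined rate λ = 1.6 + 3.2 = 4.8 per hour.
Over the interval, μ = 4.8 × 2 = 9.6 (a 2-hour block = 2 hours).
P(N = 10) = e^(−9.6) · 9.6^10/10! ≈ 0.1241.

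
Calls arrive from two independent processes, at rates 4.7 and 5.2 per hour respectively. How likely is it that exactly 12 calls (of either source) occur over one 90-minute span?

0.0853

Independent Poisson processes superpose: combined rate λ = 4.7 + 5.2 = 9.9 per hour.
Over the interval, μ = 9.9 × 1.5 = 14.85 (a 90-minute span = 1.5 hours).
P(N = 12) = e^(−14.85) · 14.85^12/12! ≈ 0.0853.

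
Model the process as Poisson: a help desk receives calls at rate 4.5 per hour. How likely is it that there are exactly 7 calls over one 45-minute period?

0.0339

Over the interval, μ = 4.5 × 0.75 = 3.375 (a 45-minute period = 0.75 hours).
P(N = 7) = e^(−μ) μ^7/7! = e^(−3.375) · 3.375^7/5040 ≈ 0.0339.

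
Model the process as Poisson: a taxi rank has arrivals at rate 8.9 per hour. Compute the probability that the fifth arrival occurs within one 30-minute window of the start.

Over the interval, μ = 8.9 × 0.5 = 4.45 (a 30-minute window = 0.5 hours).
The fifth arrival falls in the interval iff at least 5 events occur there: P(S_5 ≤ t) = P(N ≥ 5) = 1 − P(N ≤ 4) ≈ 0.4584.

0.4584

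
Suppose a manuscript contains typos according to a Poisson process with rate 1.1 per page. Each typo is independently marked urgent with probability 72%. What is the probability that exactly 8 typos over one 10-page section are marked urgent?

0.1395

Thinning: the typos that are marked urgent themselves form a Poisson process with rate 0.72 × 1.1 = 0.792 per page.
Over the interval, μ = 0.792 × 10 = 7.92 (a 10-page section = 10 pages).
P(N = 8) = e^(−7.92) · 7.92^8/8! ≈ 0.1395.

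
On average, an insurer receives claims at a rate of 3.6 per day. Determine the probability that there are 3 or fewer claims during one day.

With mean μ = 3.6 per day,
P(N ≤ 3) = Σ_{j=0}^{3} e^(−μ) μ^j/j! ≈ 0.5152.

0.5152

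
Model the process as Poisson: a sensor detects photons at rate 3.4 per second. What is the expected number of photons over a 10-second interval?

E[N] = λt = 3.4 × 10 = 34 (a 10-second interval = 10 seconds).

34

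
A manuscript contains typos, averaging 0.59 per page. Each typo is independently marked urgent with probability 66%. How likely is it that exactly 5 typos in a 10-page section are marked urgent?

0.1519

Thinning: the typos that are marked urgent themselves form a Poisson process with rate 0.66 × 0.59 = 0.3894 per page.
Over the interval, μ = 0.3894 × 10 = 3.894 (a 10-page section = 10 pages).
P(N = 5) = e^(−3.894) · 3.894^5/5! ≈ 0.1519.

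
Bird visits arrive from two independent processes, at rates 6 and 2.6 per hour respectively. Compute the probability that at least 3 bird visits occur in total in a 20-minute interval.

Independent Poisson processes superpose: combined rate λ = 6 + 2.6 = 8.6 per hour.
Over the interval, μ = 8.6 × 1/3 ≈ 2.86667 (a 20-minute interval = 1/3 hours).
P(N ≥ 3) = 1 − P(N ≤ 2) ≈ 0.5463.

0.5463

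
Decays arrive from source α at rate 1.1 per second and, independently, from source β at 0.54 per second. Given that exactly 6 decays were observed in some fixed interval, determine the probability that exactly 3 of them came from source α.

0.2154

Given the total, each event is independently from source α with probability p = λ_α/(λ_α+λ_β) = 1.1/1.64 ≈ 0.6707.
So K ~ Binomial(6, 1.1/1.64): P(K = 3) = C(6,3) · (1.1/1.64)^3 · (0.54/1.64)^3 ≈ 0.2154.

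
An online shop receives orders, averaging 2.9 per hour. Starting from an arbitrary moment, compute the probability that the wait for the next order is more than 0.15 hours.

The wait for the next event is exponential with rate λ = 2.9 per hour.
P(T > 0.15) = e^(−λt) = e^(−2.9 × 0.15) = e^(−0.435) ≈ 0.6473.

0.6473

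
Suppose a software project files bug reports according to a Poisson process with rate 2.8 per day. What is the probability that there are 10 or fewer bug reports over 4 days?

0.4362

Over the interval, μ = 2.8 × 4 = 11.2 (4 days).
P(N ≤ 10) = Σ_{j=0}^{10} e^(−μ) μ^j/j! ≈ 0.4362.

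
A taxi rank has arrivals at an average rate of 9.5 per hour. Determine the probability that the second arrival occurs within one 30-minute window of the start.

0.9503

Over the interval, μ = 9.5 × 0.5 = 4.75 (a 30-minute window = 0.5 hours).
The second arrival falls in the interval iff at least 2 events occur there: P(S_2 ≤ t) = P(N ≥ 2) = 1 − P(N ≤ 1) ≈ 0.9503.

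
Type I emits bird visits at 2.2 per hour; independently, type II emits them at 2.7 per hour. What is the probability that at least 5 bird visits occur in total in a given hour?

0.5418

Independent Poisson processes superpose: combined rate λ = 2.2 + 2.7 = 4.9 per hour.
So μ = 4.9.
P(N ≥ 5) = 1 − P(N ≤ 4) ≈ 0.5418.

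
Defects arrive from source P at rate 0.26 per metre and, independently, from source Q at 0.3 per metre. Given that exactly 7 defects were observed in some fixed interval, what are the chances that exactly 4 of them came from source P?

0.2500

Given the total, each event is independently from source P with probability p = λ_P/(λ_P+λ_Q) = 0.26/0.56 ≈ 0.4643.
So K ~ Binomial(7, 0.26/0.56): P(K = 4) = C(7,4) · (0.26/0.56)^4 · (0.3/0.56)^3 ≈ 0.2500.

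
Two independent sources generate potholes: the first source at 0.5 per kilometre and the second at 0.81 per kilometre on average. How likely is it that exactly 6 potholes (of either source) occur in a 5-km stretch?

0.1569

Independent Poisson processes superpose: combined rate λ = 0.5 + 0.81 = 1.31 per kilometre.
Over the interval, μ = 1.31 × 5 = 6.55 (a 5-km stretch = 5 kilometres).
P(N = 6) = e^(−6.55) · 6.55^6/6! ≈ 0.1569.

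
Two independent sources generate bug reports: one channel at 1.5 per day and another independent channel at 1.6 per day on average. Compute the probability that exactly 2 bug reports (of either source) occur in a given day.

Independent Poisson processes superpose: combined rate λ = 1.5 + 1.6 = 3.1 per day.
So μ = 3.1.
P(N = 2) = e^(−3.1) · 3.1^2/2! ≈ 0.2165.

0.2165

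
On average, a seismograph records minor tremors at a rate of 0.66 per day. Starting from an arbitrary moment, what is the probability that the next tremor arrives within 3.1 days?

0.8707

Inter-arrival times are exponential with rate λ = 0.66 per day.
P(T ≤ 3.1) = 1 − e^(−λt) = 1 − e^(−0.66 × 3.1) = 1 − e^(−2.046) ≈ 0.8707.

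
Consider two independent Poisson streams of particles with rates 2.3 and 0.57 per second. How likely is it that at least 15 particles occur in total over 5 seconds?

0.4666

Independent Poisson processes superpose: combined rate λ = 2.3 + 0.57 = 2.87 per second.
Over the interval, μ = 2.87 × 5 = 14.35 (5 seconds).
P(N ≥ 15) = 1 − P(N ≤ 14) ≈ 0.4666.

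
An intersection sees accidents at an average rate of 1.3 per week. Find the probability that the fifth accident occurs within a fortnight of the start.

0.1226

Over the interval, μ = 1.3 × 2 = 2.6 (a fortnight = 2 weeks).
The fifth arrival falls in the interval iff at least 5 events occur there: P(S_5 ≤ t) = P(N ≥ 5) = 1 − P(N ≤ 4) ≈ 0.1226.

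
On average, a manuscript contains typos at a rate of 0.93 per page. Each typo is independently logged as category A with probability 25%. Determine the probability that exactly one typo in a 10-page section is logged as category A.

Thinning: the typos that are logged as category A themselves form a Poisson process with rate 0.25 × 0.93 = 0.2325 per page.
Over the interval, μ = 0.2325 × 10 = 2.325 (a 10-page section = 10 pages).
P(N = 1) = e^(−2.325) · 2.325^1/1! ≈ 0.2273.

0.2273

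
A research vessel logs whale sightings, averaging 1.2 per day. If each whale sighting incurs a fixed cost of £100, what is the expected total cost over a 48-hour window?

£240

E[N] = 1.2 × 2 = 2.4 (a 48-hour window = 2 days); E[cost] = 2.4 × £100 = £240.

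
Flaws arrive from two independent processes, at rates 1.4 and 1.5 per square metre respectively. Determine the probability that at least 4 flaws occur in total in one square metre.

Independent Poisson processes superpose: combined rate λ = 1.4 + 1.5 = 2.9 per square metre.
So μ = 2.9.
P(N ≥ 4) = 1 − P(N ≤ 3) ≈ 0.3304.

0.3304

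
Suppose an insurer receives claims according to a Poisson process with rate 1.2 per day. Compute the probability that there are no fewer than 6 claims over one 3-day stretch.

Over the interval, μ = 1.2 × 3 = 3.6 (a 3-day stretch = 3 days).
P(N ≥ 6) = 1 − P(N ≤ 5) = 1 − Σ_{j=0}^{5} e^(−μ) μ^j/j! ≈ 0.1559.

0.1559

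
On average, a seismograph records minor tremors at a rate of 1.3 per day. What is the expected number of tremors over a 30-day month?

E[N] = λt = 1.3 × 30 = 39 (a 30-day month = 30 days).

39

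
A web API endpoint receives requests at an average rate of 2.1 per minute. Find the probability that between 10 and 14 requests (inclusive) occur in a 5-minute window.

0.4908

Over the interval, μ = 2.1 × 5 = 10.5 (a 5-minute window = 5 minutes).
P(10 ≤ N ≤ 14) = Σ_{j=10}^{14} e^(−10.5) · 10.5^j/j! ≈ 0.4908.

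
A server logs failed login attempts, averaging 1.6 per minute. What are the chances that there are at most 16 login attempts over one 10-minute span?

0.5660

Over the interval, μ = 1.6 × 10 = 16 (a 10-minute span = 10 minutes).
P(N ≤ 16) = Σ_{j=0}^{16} e^(−μ) μ^j/j! ≈ 0.5660.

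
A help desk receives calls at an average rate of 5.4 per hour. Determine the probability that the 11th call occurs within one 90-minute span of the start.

Over the interval, μ = 5.4 × 1.5 = 8.1 (a 90-minute span = 1.5 hours).
The 11th arrival falls in the interval iff at least 11 events occur there: P(S_11 ≤ t) = P(N ≥ 11) = 1 − P(N ≤ 10) ≈ 0.1942.

0.1942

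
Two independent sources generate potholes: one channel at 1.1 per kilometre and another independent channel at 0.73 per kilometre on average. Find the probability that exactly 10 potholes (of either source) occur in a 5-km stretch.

Independent Poisson processes superpose: combined rate λ = 1.1 + 0.73 = 1.83 per kilometre.
Over the interval, μ = 1.83 × 5 = 9.15 (a 5-km stretch = 5 kilometres).
P(N = 10) = e^(−9.15) · 9.15^10/10! ≈ 0.1204.

0.1204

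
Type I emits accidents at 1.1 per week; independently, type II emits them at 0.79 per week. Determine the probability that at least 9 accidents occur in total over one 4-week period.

0.3463

Independent Poisson processes superpose: combined rate λ = 1.1 + 0.79 = 1.89 per week.
Over the interval, μ = 1.89 × 4 = 7.56 (a 4-week period = 4 weeks).
P(N ≥ 9) = 1 − P(N ≤ 8) ≈ 0.3463.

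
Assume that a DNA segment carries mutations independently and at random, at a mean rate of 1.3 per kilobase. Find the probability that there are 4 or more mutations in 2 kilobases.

Over the interval, μ = 1.3 × 2 = 2.6 (2 kilobases).
P(N ≥ 4) = 1 − P(N ≤ 3) = 1 − Σ_{j=0}^{3} e^(−μ) μ^j/j! ≈ 0.2640.

0.2640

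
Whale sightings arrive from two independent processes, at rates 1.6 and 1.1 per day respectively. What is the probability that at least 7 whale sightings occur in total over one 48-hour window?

0.2983

Independent Poisson processes superpose: combined rate λ = 1.6 + 1.1 = 2.7 per day.
Over the interval, μ = 2.7 × 2 = 5.4 (a 48-hour window = 2 days).
P(N ≥ 7) = 1 − P(N ≤ 6) ≈ 0.2983.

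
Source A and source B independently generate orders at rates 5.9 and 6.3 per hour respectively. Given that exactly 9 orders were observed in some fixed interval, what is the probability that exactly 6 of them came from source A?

Given the total, each event is independently from source A with probability p = λ_A/(λ_A+λ_B) = 5.9/12.2 ≈ 0.4836.
So K ~ Binomial(9, 5.9/12.2): P(K = 6) = C(9,6) · (5.9/12.2)^6 · (6.3/12.2)^3 ≈ 0.1480.

0.1480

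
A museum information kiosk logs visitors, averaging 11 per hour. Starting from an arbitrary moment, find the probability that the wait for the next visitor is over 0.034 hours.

The wait for the next event is exponential with rate λ = 11 per hour.
P(T > 0.034) = e^(−λt) = e^(−11 × 0.034) = e^(−0.374) ≈ 0.6880.

0.6880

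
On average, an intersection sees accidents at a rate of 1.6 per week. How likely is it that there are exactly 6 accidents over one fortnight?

Over the interval, μ = 1.6 × 2 = 3.2 (a fortnight = 2 weeks).
P(N = 6) = e^(−μ) μ^6/6! = e^(−3.2) · 3.2^6/720 ≈ 0.0608.

0.0608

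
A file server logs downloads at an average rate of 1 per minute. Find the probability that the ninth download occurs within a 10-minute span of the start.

0.6672

Over the interval, μ = 1 × 10 = 10 (a 10-minute span = 10 minutes).
The ninth arrival falls in the interval iff at least 9 events occur there: P(S_9 ≤ t) = P(N ≥ 9) = 1 − P(N ≤ 8) ≈ 0.6672.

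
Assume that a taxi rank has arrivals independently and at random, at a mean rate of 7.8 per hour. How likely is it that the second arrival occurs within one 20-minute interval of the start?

Over the interval, μ = 7.8 × 1/3 = 2.6 (a 20-minute interval = 1/3 hours).
The second arrival falls in the interval iff at least 2 events occur there: P(S_2 ≤ t) = P(N ≥ 2) = 1 − P(N ≤ 1) ≈ 0.7326.

0.7326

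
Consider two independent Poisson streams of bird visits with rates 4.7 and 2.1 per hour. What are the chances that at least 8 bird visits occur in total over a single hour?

0.3715

Independent Poisson processes superpose: combined rate λ = 4.7 + 2.1 = 6.8 per hour.
So μ = 6.8.
P(N ≥ 8) = 1 − P(N ≤ 7) ≈ 0.3715.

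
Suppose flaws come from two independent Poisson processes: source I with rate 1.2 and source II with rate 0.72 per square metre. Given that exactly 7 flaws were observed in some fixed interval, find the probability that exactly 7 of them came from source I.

0.0373

Given the total, each event is independently from source I with probability p = λ_I/(λ_I+λ_II) = 1.2/1.92 = 0.6250.
So K ~ Binomial(7, 1.2/1.92): P(K = 7) = C(7,7) · (1.2/1.92)^7 · (0.72/1.92)^0 ≈ 0.0373.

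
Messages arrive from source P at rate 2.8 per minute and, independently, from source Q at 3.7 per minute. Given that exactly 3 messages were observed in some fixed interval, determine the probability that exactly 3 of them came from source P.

0.0799

Given the total, each event is independently from source P with probability p = λ_P/(λ_P+λ_Q) = 2.8/6.5 ≈ 0.4308.
So K ~ Binomial(3, 2.8/6.5): P(K = 3) = C(3,3) · (2.8/6.5)^3 · (3.7/6.5)^0 ≈ 0.0799.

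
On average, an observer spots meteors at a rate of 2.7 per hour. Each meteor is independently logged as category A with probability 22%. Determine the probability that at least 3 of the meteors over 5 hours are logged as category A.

Thinning: the meteors that are logged as category A themselves form a Poisson process with rate 0.22 × 2.7 = 0.594 per hour.
Over the interval, μ = 0.594 × 5 = 2.97 (5 hours).
P(N ≥ 3) = 1 − P(N ≤ 2) ≈ 0.5701.

0.5701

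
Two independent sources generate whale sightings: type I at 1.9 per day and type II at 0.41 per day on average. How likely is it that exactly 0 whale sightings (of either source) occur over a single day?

0.0993

Independent Poisson processes superpose: combined rate λ = 1.9 + 0.41 = 2.31 per day.
So μ = 2.31.
P(N = 0) = e^(−2.31) · 2.31^0/0! ≈ 0.0993.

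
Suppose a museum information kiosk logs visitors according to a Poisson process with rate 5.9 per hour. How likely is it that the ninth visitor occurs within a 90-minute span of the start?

Over the interval, μ = 5.9 × 1.5 = 8.85 (a 90-minute span = 1.5 hours).
The ninth arrival falls in the interval iff at least 9 events occur there: P(S_9 ≤ t) = P(N ≥ 9) = 1 − P(N ≤ 8) ≈ 0.5244.

0.5244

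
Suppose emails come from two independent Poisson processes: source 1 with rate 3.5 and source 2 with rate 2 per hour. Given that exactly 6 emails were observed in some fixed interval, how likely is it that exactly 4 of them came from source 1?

0.3253

Given the total, each event is independently from source 1 with probability p = λ_1/(λ_1+λ_2) = 3.5/5.5 ≈ 0.6364.
So K ~ Binomial(6, 3.5/5.5): P(K = 4) = C(6,4) · (3.5/5.5)^4 · (2/5.5)^2 ≈ 0.3253.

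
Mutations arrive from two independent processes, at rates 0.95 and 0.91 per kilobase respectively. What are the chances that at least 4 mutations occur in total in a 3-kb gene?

0.8072

Independent Poisson processes superpose: combined rate λ = 0.95 + 0.91 = 1.86 per kilobase.
Over the interval, μ = 1.86 × 3 = 5.58 (a 3-kb gene = 3 kilobases).
P(N ≥ 4) = 1 − P(N ≤ 3) ≈ 0.8072.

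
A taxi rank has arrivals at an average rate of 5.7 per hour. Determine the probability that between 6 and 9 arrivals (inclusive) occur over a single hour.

With mean μ = 5.7 per hour,
P(6 ≤ N ≤ 9) = Σ_{j=6}^{9} e^(−5.7) · 5.7^j/j! ≈ 0.4402.

0.4402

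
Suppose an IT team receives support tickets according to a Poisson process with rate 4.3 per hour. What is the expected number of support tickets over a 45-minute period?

E[N] = λt = 4.3 × 0.75 = 3.225 (a 45-minute period = 0.75 hours).

3.225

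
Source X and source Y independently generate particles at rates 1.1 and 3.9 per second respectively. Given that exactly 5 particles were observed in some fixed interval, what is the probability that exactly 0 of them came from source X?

0.2887

Given the total, each event is independently from source X with probability p = λ_X/(λ_X+λ_Y) = 1.1/5 = 0.2200.
So K ~ Binomial(5, 1.1/5): P(K = 0) = C(5,0) · (1.1/5)^0 · (3.9/5)^5 ≈ 0.2887.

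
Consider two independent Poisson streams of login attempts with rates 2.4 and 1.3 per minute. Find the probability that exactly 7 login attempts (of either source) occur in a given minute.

0.0466

Independent Poisson processes superpose: combined rate λ = 2.4 + 1.3 = 3.7 per minute.
So μ = 3.7.
P(N = 7) = e^(−3.7) · 3.7^7/7! ≈ 0.0466.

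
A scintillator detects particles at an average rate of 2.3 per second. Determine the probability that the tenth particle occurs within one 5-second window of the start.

Over the interval, μ = 2.3 × 5 = 11.5 (a 5-second window = 5 seconds).
The tenth arrival falls in the interval iff at least 10 events occur there: P(S_10 ≤ t) = P(N ≥ 10) = 1 − P(N ≤ 9) ≈ 0.7112.

0.7112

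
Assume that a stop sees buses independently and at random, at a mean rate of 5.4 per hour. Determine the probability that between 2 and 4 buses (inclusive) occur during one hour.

0.3444

With mean μ = 5.4 per hour,
P(2 ≤ N ≤ 4) = Σ_{j=2}^{4} e^(−5.4) · 5.4^j/j! ≈ 0.3444.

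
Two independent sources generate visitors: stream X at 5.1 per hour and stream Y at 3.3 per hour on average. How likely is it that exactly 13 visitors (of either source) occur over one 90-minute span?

Independent Poisson processes superpose: combined rate λ = 5.1 + 3.3 = 8.4 per hour.
Over the interval, μ = 8.4 × 1.5 = 12.6 (a 90-minute span = 1.5 hours).
P(N = 13) = e^(−12.6) · 12.6^13/13! ≈ 0.1093.

0.1093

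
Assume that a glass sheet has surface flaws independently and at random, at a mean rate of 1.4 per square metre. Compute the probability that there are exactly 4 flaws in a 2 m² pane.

Over the interval, μ = 1.4 × 2 = 2.8 (a 2 m² pane = 2 square metres).
P(N = 4) = e^(−μ) μ^4/4! = e^(−2.8) · 2.8^4/24 ≈ 0.1557.

0.1557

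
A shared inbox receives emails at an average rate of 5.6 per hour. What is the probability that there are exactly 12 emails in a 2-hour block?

Over the interval, μ = 5.6 × 2 = 11.2 (a 2-hour block = 2 hours).
P(N = 12) = e^(−μ) μ^12/12! = e^(−11.2) · 11.2^12/479001600 ≈ 0.1112.

0.1112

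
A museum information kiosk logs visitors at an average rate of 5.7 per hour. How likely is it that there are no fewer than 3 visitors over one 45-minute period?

Over the interval, μ = 5.7 × 0.75 = 4.275 (a 45-minute period = 0.75 hours).
P(N ≥ 3) = 1 − P(N ≤ 2) = 1 − Σ_{j=0}^{2} e^(−μ) μ^j/j! ≈ 0.7995.

0.7995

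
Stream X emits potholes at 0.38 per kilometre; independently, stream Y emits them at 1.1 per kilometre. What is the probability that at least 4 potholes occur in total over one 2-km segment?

Independent Poisson processes superpose: combined rate λ = 0.38 + 1.1 = 1.48 per kilometre.
Over the interval, μ = 1.48 × 2 = 2.96 (a 2-km segment = 2 kilometres).
P(N ≥ 4) = 1 − P(N ≤ 3) ≈ 0.3438.

0.3438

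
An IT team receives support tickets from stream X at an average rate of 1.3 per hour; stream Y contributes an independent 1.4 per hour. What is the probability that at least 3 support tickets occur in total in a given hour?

Independent Poisson processes superpose: combined rate λ = 1.3 + 1.4 = 2.7 per hour.
So μ = 2.7.
P(N ≥ 3) = 1 − P(N ≤ 2) ≈ 0.5064.

0.5064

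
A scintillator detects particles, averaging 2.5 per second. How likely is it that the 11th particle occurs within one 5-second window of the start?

Over the interval, μ = 2.5 × 5 = 12.5 (a 5-second window = 5 seconds).
The 11th arrival falls in the interval iff at least 11 events occur there: P(S_11 ≤ t) = P(N ≥ 11) = 1 − P(N ≤ 10) ≈ 0.7029.

0.7029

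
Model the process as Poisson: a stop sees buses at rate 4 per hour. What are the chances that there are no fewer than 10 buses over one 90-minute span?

Over the interval, μ = 4 × 1.5 = 6 (a 90-minute span = 1.5 hours).
P(N ≥ 10) = 1 − P(N ≤ 9) = 1 − Σ_{j=0}^{9} e^(−μ) μ^j/j! ≈ 0.0839.

0.0839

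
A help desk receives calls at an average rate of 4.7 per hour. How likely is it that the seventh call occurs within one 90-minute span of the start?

Over the interval, μ = 4.7 × 1.5 = 7.05 (a 90-minute span = 1.5 hours).
The seventh arrival falls in the interval iff at least 7 events occur there: P(S_7 ≤ t) = P(N ≥ 7) = 1 − P(N ≤ 6) ≈ 0.5577.

0.5577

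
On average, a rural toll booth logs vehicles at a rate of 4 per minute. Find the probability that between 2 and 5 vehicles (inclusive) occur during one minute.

0.6936

With mean μ = 4 per minute,
P(2 ≤ N ≤ 5) = Σ_{j=2}^{5} e^(−4) · 4^j/j! ≈ 0.6936.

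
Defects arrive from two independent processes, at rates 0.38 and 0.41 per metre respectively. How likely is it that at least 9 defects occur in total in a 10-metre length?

0.3935

Independent Poisson processes superpose: combined rate λ = 0.38 + 0.41 = 0.79 per metre.
Over the interval, μ = 0.79 × 10 = 7.9 (a 10-metre length = 10 metres).
P(N ≥ 9) = 1 − P(N ≤ 8) ≈ 0.3935.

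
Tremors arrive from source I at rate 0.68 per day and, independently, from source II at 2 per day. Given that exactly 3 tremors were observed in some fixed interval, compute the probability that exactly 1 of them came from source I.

Given the total, each event is independently from source I with probability p = λ_I/(λ_I+λ_II) = 0.68/2.68 ≈ 0.2537.
So K ~ Binomial(3, 0.68/2.68): P(K = 1) = C(3,1) · (0.68/2.68)^1 · (2/2.68)^2 ≈ 0.4239.

0.4239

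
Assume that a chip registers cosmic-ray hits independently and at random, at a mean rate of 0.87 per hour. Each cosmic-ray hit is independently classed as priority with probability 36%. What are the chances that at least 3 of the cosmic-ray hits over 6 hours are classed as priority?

0.2907

Thinning: the cosmic-ray hits that are classed as priority themselves form a Poisson process with rate 0.36 × 0.87 = 0.3132 per hour.
Over the interval, μ = 0.3132 × 6 = 1.8792 (6 hours).
P(N ≥ 3) = 1 − P(N ≤ 2) ≈ 0.2907.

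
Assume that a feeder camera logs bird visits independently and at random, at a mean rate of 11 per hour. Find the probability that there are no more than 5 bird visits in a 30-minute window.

Over the interval, μ = 11 × 0.5 = 5.5 (a 30-minute window = 0.5 hours).
P(N ≤ 5) = Σ_{j=0}^{5} e^(−μ) μ^j/j! ≈ 0.5289.

0.5289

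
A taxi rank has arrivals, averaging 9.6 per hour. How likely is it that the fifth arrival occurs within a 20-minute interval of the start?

0.2194

Over the interval, μ = 9.6 × 1/3 = 3.2 (a 20-minute interval = 1/3 hours).
The fifth arrival falls in the interval iff at least 5 events occur there: P(S_5 ≤ t) = P(N ≥ 5) = 1 − P(N ≤ 4) ≈ 0.2194.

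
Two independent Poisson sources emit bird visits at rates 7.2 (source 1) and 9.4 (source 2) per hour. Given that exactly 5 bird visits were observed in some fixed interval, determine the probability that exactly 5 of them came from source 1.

0.0154

Given the total, each event is independently from source 1 with probability p = λ_1/(λ_1+λ_2) = 7.2/16.6 ≈ 0.4337.
So K ~ Binomial(5, 7.2/16.6): P(K = 5) = C(5,5) · (7.2/16.6)^5 · (9.4/16.6)^0 ≈ 0.0154.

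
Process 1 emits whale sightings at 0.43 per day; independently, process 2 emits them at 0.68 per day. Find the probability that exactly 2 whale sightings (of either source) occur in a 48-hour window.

Independent Poisson processes superpose: combined rate λ = 0.43 + 0.68 = 1.11 per day.
Over the interval, μ = 1.11 × 2 = 2.22 (a 48-hour window = 2 days).
P(N = 2) = e^(−2.22) · 2.22^2/2! ≈ 0.2676.

0.2676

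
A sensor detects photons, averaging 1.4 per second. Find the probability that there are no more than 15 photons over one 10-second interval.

0.6694

Over the interval, μ = 1.4 × 10 = 14 (a 10-second interval = 10 seconds).
P(N ≤ 15) = Σ_{j=0}^{15} e^(−μ) μ^j/j! ≈ 0.6694.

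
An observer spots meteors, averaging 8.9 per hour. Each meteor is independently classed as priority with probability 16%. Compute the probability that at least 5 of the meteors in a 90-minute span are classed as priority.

Thinning: the meteors that are classed as priority themselves form a Poisson process with rate 0.16 × 8.9 = 1.424 per hour.
Over the interval, μ = 1.424 × 1.5 = 2.136 (a 90-minute span = 1.5 hours).
P(N ≥ 5) = 1 − P(N ≤ 4) ≈ 0.0658.

0.0658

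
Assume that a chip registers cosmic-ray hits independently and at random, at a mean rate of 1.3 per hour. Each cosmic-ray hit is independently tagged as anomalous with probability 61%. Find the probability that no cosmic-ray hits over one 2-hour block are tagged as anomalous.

Thinning: the cosmic-ray hits that are tagged as anomalous themselves form a Poisson process with rate 0.61 × 1.3 = 0.793 per hour.
Over the interval, μ = 0.793 × 2 = 1.586 (a 2-hour block = 2 hours).
P(N = 0) = e^(−1.586) · 1.586^0/0! ≈ 0.2047.

0.2047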